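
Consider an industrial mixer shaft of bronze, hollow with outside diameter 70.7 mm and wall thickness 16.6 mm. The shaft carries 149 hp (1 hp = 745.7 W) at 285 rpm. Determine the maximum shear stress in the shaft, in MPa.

ω = 2π·285/60 = 29.85 rad/s, so T = P/ω = 149×745.7 / 29.85 = 3723 N·m.
J = π(d_o⁴ − d_i⁴)/32 = π(0.0707⁴ − 0.0375⁴)/32 = 2.259×10^-6 m⁴.
τ_max = T·r/J = 3723 × 0.0353 / 2.259×10^-6 = 5.826×10^7 Pa.

58.3 MPa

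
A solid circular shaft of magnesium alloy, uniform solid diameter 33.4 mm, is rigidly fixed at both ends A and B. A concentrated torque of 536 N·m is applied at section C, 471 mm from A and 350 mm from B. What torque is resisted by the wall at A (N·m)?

With uniform GJ and both ends fixed, compatibility θ_AC = θ_CB gives T_A·a = T_B·b, together with T_A + T_B = T₀.
T_A = T₀·b/(a+b) = 536.0·350/821.0 = 228.5 N·m; T_B = 307.5 N·m.

229 N·m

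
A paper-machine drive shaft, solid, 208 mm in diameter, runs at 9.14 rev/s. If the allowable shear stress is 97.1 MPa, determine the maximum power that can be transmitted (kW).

9850 kW

J = πd⁴/32 = π(0.208)⁴/32 = 1.838×10^-4 m⁴.
T_max = τ_allow·J/r = 9.71×10^7 × 1.838×10^-4 / 0.104 = 171600 N·m.
ω = 2π·9.14 = 57.43 rad/s, so P_max = T_max·ω = 9.853×10^6 W.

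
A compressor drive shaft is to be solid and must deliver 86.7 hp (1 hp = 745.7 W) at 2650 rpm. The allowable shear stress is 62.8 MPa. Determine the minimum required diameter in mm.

ω = 2π·2650/60 = 277.5 rad/s, so T = P/ω = 86.7×745.7 / 277.5 = 233.0 N·m.
For a solid shaft τ_max = 16T/(πd³), so d = (16T/(π τ_allow))^(1/3) = (16·233.0/(π·6.28×10^7))^(1/3) = 0.02663 m.

26.6 mm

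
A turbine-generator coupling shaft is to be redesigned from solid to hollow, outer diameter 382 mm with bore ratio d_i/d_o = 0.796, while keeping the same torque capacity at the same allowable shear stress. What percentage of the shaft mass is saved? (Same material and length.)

48.4 %

Equal τ_max and T ⇒ the solid shaft needs d_s³ = d_o³(1−k⁴), so d_s = 382·(1−0.796⁴)^(1/3) = 321.9 mm.
Area ratio A_h/A_s = d_o²(1−k²)/d_s² = (1−k²)/(1−k⁴)^(2/3) = 0.5159.
Mass saving = 1 − 0.5159 = 48.4 %.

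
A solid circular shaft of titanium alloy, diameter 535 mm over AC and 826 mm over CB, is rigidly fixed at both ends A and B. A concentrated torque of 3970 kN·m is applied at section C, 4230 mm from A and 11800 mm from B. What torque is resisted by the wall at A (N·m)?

Compatibility: T_A·a/J_AC = T_B·b/J_CB with T_A + T_B = T₀.
J_AC = 8.04×10^-3 m⁴, J_CB = 0.0457 m⁴, so T_A = T₀·(J_AC/a)/((J_AC/a)+(J_CB/b)) = 1.307e6 N·m, T_B = 2.663e6 N·m.

1.31e6 N·m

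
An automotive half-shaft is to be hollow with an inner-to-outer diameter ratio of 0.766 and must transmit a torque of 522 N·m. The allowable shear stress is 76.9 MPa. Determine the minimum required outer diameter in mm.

For a hollow shaft with d_i/d_o = 0.766: τ_max = 16T/(π d_o³ (1−k⁴)), so d_o = [16T/(π τ_allow (1−k⁴))]^(1/3) = [16·522.0/(π·7.69×10^7·0.6557)]^(1/3) = 0.03750 m.

37.5 mm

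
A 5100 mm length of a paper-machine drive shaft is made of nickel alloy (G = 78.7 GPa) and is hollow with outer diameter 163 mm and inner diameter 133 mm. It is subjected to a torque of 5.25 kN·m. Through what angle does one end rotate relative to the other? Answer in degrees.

0.505°

J = π(d_o⁴ − d_i⁴)/32 = π(0.163⁴ − 0.133⁴)/32 = 3.858×10^-5 m⁴.
θ = T·L/(G·J) = 5250 × 5.10 / (78.7×10⁹ × 3.858×10^-5) = 8.818×10^-3 rad.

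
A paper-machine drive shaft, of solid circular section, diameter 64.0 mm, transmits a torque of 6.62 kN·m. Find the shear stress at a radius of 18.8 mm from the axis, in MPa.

75.6 MPa

J = πd⁴/32 = π(0.0640)⁴/32 = 1.647×10^-6 m⁴.
Shear stress varies linearly with radius: τ = T·r/J = 6620 × 0.0188 / 1.647×10^-6 = 7.556×10^7 Pa.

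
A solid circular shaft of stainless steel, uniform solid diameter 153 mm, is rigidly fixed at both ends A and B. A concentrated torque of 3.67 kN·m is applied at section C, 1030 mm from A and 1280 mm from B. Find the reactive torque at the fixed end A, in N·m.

With uniform GJ and both ends fixed, compatibility θ_AC = θ_CB gives T_A·a = T_B·b, together with T_A + T_B = T₀.
T_A = T₀·b/(a+b) = 3670·1280/2310 = 2034 N·m; T_B = 1636 N·m.

2030 N·m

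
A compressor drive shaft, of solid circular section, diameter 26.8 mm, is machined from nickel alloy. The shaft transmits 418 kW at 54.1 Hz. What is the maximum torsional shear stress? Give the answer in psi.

47200 psi

ω = 2π·54.1 = 339.9 rad/s, so T = P/ω = 418×10³ / 339.9 = 1230 N·m.
J = πd⁴/32 = π(0.0268)⁴/32 = 5.065×10^-8 m⁴.
τ_max = T·r/J = 1230 × 0.0134 / 5.065×10^-8 = 3.254×10^8 Pa.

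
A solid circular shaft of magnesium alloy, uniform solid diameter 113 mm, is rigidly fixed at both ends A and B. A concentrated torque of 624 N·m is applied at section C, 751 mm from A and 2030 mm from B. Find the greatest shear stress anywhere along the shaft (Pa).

1.61e6 Pa

With uniform GJ and both ends fixed, compatibility θ_AC = θ_CB gives T_A·a = T_B·b, together with T_A + T_B = T₀.
T_A = T₀·b/(a+b) = 624.0·2030/2781 = 455.5 N·m; T_B = 168.5 N·m.
τ in each portion: τ_AC = 1.61×10^6 Pa, τ_CB = 5.95×10^5 Pa; maximum is in AC.
τ_max = T_AC·r/J = 455.5·0.0565/1.60×10^-5 = 1.608×10^6 Pa.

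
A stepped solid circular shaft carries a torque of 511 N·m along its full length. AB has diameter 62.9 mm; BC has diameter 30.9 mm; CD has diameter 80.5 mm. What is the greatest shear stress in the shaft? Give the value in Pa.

Under the same torque, τ_max = 16T/(πd³) is largest where d is smallest — segment BC (d = 30.9 mm).
τ_max = 16·511.0/(π·(0.0309)³) = 8.821×10^7 Pa.

8.82e7 Pa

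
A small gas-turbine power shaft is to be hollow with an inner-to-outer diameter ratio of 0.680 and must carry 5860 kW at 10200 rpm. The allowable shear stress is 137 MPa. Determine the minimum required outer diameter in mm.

ω = 2π·10200/60 = 1068 rad/s, so T = P/ω = 5860×10³ / 1068 = 5486 N·m.
For a hollow shaft with d_i/d_o = 0.680: τ_max = 16T/(π d_o³ (1−k⁴)), so d_o = [16T/(π τ_allow (1−k⁴))]^(1/3) = [16·5486/(π·1.37×10^8·0.7862)]^(1/3) = 0.06378 m.

63.8 mm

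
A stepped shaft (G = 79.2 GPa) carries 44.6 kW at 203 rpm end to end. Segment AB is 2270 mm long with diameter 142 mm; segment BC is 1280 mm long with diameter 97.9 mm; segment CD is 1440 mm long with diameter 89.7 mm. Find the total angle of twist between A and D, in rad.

ω = 2π·203/60 = 21.26 rad/s, so T = P/ω = 44.6×10³ / 21.26 = 2098 N·m.
J_AB = π(0.142)⁴/32 = 3.99×10^-5 m⁴; J_BC = π(0.0979)⁴/32 = 9.02×10^-6 m⁴; J_CD = π(0.0897)⁴/32 = 6.36×10^-6 m⁴.
θ = (T/G)·Σ L_i/J_i = (2098/79.2×10⁹)·(2.27/3.99×10^-5 + 1.28/9.02×10^-6 + 1.44/6.36×10^-6) = 0.01127 rad.

0.0113 rad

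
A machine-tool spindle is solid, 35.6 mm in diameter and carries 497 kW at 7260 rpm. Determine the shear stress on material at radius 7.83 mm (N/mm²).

32.5 N/mm²

ω = 2π·7260/60 = 760.3 rad/s, so T = P/ω = 497×10³ / 760.3 = 653.7 N·m.
J = πd⁴/32 = π(0.0356)⁴/32 = 1.577×10^-7 m⁴.
Shear stress varies linearly with radius: τ = T·r/J = 653.7 × 0.00783 / 1.577×10^-7 = 3.246×10^7 Pa.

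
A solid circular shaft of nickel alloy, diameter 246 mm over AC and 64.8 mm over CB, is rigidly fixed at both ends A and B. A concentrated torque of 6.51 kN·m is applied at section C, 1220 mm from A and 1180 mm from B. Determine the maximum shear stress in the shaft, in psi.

321 psi

Compatibility: T_A·a/J_AC = T_B·b/J_CB with T_A + T_B = T₀.
J_AC = 3.60×10^-4 m⁴, J_CB = 1.73×10^-6 m⁴, so T_A = T₀·(J_AC/a)/((J_AC/a)+(J_CB/b)) = 6478 N·m, T_B = 32.24 N·m.
τ in each portion: τ_AC = 2.22×10^6 Pa, τ_CB = 6.04×10^5 Pa; maximum is in AC.
τ_max = T_AC·r/J = 6478·0.123/3.60×10^-4 = 2.216×10^6 Pa.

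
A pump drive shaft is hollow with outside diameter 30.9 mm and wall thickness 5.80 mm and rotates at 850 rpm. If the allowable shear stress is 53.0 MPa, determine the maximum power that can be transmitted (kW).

23.2 kW

J = π(d_o⁴ − d_i⁴)/32 = π(0.0309⁴ − 0.0193⁴)/32 = 7.588×10^-8 m⁴.
T_max = τ_allow·J/r = 5.30×10^7 × 7.588×10^-8 / 0.0154 = 260.3 N·m.
ω = 2π·850/60 = 89.01 rad/s, so P_max = T_max·ω = 2.317×10^4 W.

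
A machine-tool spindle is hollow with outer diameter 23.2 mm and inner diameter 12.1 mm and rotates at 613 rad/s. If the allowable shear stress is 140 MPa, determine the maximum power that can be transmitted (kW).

195 kW

J = π(d_o⁴ − d_i⁴)/32 = π(0.0232⁴ − 0.0121⁴)/32 = 2.634×10^-8 m⁴.
T_max = τ_allow·J/r = 1.40×10^8 × 2.634×10^-8 / 0.0116 = 317.9 N·m.
ω = 613 rad/s, so P_max = T_max·ω = 1.948×10^5 W.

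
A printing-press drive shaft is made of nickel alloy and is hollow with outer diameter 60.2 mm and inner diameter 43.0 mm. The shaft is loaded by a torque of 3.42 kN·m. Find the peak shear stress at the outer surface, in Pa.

J = π(d_o⁴ − d_i⁴)/32 = π(0.0602⁴ − 0.0430⁴)/32 = 9.538×10^-7 m⁴.
τ_max = T·r/J = 3420 × 0.0301 / 9.538×10^-7 = 1.079×10^8 Pa.

1.08e8 Pa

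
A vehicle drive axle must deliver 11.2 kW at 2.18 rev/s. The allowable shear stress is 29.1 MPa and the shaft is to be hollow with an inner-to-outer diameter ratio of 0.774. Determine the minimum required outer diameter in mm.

60.7 mm

ω = 2π·2.18 = 13.70 rad/s, so T = P/ω = 11.2×10³ / 13.70 = 817.7 N·m.
For a hollow shaft with d_i/d_o = 0.774: τ_max = 16T/(π d_o³ (1−k⁴)), so d_o = [16T/(π τ_allow (1−k⁴))]^(1/3) = [16·817.7/(π·2.91×10^7·0.6411)]^(1/3) = 0.06066 m.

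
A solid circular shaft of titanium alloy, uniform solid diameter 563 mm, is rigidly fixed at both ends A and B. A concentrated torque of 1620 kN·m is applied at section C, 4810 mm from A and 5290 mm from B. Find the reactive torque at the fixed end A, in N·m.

848000 N·m

With uniform GJ and both ends fixed, compatibility θ_AC = θ_CB gives T_A·a = T_B·b, together with T_A + T_B = T₀.
T_A = T₀·b/(a+b) = 1.620e6·5290/10100 = 848500 N·m; T_B = 771500 N·m.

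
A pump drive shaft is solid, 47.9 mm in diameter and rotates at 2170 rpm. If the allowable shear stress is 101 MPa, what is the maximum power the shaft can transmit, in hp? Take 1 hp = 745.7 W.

J = πd⁴/32 = π(0.0479)⁴/32 = 5.168×10^-7 m⁴.
T_max = τ_allow·J/r = 1.01×10^8 × 5.168×10^-7 / 0.0239 = 2180 N·m.
ω = 2π·2170/60 = 227.2 rad/s, so P_max = T_max·ω = 4.953×10^5 W.

664 hp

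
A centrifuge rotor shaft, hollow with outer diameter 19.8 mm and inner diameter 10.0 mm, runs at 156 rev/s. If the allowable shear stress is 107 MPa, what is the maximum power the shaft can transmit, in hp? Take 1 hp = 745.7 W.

J = π(d_o⁴ − d_i⁴)/32 = π(0.0198⁴ − 0.0100⁴)/32 = 1.411×10^-8 m⁴.
T_max = τ_allow·J/r = 1.07×10^8 × 1.411×10^-8 / 0.00990 = 152.5 N·m.
ω = 2π·156 = 980.2 rad/s, so P_max = T_max·ω = 1.494×10^5 W.

200 hp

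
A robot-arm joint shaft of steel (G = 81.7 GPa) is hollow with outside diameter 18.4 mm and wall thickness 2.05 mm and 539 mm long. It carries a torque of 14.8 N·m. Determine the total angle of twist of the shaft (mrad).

13.7 mrad

J = π(d_o⁴ − d_i⁴)/32 = π(0.0184⁴ − 0.0143⁴)/32 = 7.148×10^-9 m⁴.
θ = T·L/(G·J) = 14.80 × 0.539 / (81.7×10⁹ × 7.148×10^-9) = 0.01366 rad.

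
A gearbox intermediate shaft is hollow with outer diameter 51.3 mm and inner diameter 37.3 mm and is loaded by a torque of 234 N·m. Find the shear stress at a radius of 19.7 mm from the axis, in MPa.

J = π(d_o⁴ − d_i⁴)/32 = π(0.0513⁴ − 0.0373⁴)/32 = 4.899×10^-7 m⁴.
Shear stress varies linearly with radius: τ = T·r/J = 234.0 × 0.0197 / 4.899×10^-7 = 9.410×10^6 Pa.

9.41 MPa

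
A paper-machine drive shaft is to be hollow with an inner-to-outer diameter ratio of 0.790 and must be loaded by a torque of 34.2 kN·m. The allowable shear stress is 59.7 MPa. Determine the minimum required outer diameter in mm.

For a hollow shaft with d_i/d_o = 0.790: τ_max = 16T/(π d_o³ (1−k⁴)), so d_o = [16T/(π τ_allow (1−k⁴))]^(1/3) = [16·34200/(π·5.97×10^7·0.6105)]^(1/3) = 0.1684 m.

168 mm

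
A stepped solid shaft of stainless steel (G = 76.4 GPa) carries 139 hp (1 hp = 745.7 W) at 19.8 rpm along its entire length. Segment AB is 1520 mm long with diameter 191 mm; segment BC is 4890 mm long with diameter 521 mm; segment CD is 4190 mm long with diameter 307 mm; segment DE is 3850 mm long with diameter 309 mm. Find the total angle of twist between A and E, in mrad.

14.0 mrad

ω = 2π·19.8/60 = 2.073 rad/s, so T = P/ω = 139×745.7 / 2.073 = 49990 N·m.
J_AB = π(0.191)⁴/32 = 1.31×10^-4 m⁴; J_BC = π(0.521)⁴/32 = 7.23×10^-3 m⁴; J_CD = π(0.307)⁴/32 = 8.72×10^-4 m⁴; J_DE = π(0.309)⁴/32 = 8.95×10^-4 m⁴.
θ = (T/G)·Σ L_i/J_i = (49990/76.4×10⁹)·(1.52/1.31×10^-4 + 4.89/7.23×10^-3 + 4.19/8.72×10^-4 + 3.85/8.95×10^-4) = 0.01401 rad.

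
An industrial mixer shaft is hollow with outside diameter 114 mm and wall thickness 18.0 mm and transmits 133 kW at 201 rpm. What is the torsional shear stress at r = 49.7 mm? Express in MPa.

ω = 2π·201/60 = 21.05 rad/s, so T = P/ω = 133×10³ / 21.05 = 6319 N·m.
J = π(d_o⁴ − d_i⁴)/32 = π(0.114⁴ − 0.0780⁴)/32 = 1.295×10^-5 m⁴.
Shear stress varies linearly with radius: τ = T·r/J = 6319 × 0.0497 / 1.295×10^-5 = 2.426×10^7 Pa.

24.3 MPa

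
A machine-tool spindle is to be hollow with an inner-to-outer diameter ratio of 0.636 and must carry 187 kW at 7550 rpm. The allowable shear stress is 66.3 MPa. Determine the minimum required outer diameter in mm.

ω = 2π·7550/60 = 790.6 rad/s, so T = P/ω = 187×10³ / 790.6 = 236.5 N·m.
For a hollow shaft with d_i/d_o = 0.636: τ_max = 16T/(π d_o³ (1−k⁴)), so d_o = [16T/(π τ_allow (1−k⁴))]^(1/3) = [16·236.5/(π·6.63×10^7·0.8364)]^(1/3) = 0.02790 m.

27.9 mm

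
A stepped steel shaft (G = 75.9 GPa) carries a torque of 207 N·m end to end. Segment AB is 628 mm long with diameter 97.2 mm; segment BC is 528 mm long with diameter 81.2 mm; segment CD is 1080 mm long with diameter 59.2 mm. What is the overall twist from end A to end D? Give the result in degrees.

J_AB = π(0.0972)⁴/32 = 8.76×10^-6 m⁴; J_BC = π(0.0812)⁴/32 = 4.27×10^-6 m⁴; J_CD = π(0.0592)⁴/32 = 1.21×10^-6 m⁴.
θ = (T/G)·Σ L_i/J_i = (207.0/75.9×10⁹)·(0.628/8.76×10^-6 + 0.528/4.27×10^-6 + 1.08/1.21×10^-6) = 2.976×10^-3 rad.

0.170°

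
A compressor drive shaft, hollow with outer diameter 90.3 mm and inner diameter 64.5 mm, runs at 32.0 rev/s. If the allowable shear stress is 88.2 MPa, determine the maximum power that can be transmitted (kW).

J = π(d_o⁴ − d_i⁴)/32 = π(0.0903⁴ − 0.0645⁴)/32 = 4.828×10^-6 m⁴.
T_max = τ_allow·J/r = 8.82×10^7 × 4.828×10^-6 / 0.0451 = 9432 N·m.
ω = 2π·32.0 = 201.1 rad/s, so P_max = T_max·ω = 1.896×10^6 W.

1900 kW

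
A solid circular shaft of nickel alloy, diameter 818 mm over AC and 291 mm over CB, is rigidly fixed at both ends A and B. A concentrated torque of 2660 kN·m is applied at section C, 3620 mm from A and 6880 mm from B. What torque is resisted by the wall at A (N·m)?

2.64e6 N·m

Compatibility: T_A·a/J_AC = T_B·b/J_CB with T_A + T_B = T₀.
J_AC = 0.0440 m⁴, J_CB = 7.04×10^-4 m⁴, so T_A = T₀·(J_AC/a)/((J_AC/a)+(J_CB/b)) = 2.638e6 N·m, T_B = 22230 N·m.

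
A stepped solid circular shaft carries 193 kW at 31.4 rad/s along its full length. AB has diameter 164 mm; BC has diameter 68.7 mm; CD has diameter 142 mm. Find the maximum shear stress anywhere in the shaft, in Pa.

9.65e7 Pa

ω = 31.4 rad/s, so T = P/ω = 193×10³ / 31.40 = 6146 N·m.
Under the same torque, τ_max = 16T/(πd³) is largest where d is smallest — segment BC (d = 68.7 mm).
τ_max = 16·6146/(π·(0.0687)³) = 9.654×10^7 Pa.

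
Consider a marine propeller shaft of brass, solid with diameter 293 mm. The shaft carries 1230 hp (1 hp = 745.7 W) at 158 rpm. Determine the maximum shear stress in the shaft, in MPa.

11.2 MPa

ω = 2π·158/60 = 16.55 rad/s, so T = P/ω = 1230×745.7 / 16.55 = 55430 N·m.
J = πd⁴/32 = π(0.293)⁴/32 = 7.236×10^-4 m⁴.
τ_max = T·r/J = 55430 × 0.146 / 7.236×10^-4 = 1.122×10^7 Pa.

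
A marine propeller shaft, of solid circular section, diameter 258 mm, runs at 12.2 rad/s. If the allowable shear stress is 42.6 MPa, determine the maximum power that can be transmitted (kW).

1750 kW

J = πd⁴/32 = π(0.258)⁴/32 = 4.350×10^-4 m⁴.
T_max = τ_allow·J/r = 4.26×10^7 × 4.350×10^-4 / 0.129 = 143600 N·m.
ω = 12.2 rad/s, so P_max = T_max·ω = 1.753×10^6 W.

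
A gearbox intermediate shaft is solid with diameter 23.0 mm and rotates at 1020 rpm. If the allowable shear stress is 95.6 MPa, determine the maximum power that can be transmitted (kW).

24.4 kW

J = πd⁴/32 = π(0.0230)⁴/32 = 2.747×10^-8 m⁴.
T_max = τ_allow·J/r = 9.56×10^7 × 2.747×10^-8 / 0.0115 = 228.4 N·m.
ω = 2π·1020/60 = 106.8 rad/s, so P_max = T_max·ω = 2.439×10^4 W.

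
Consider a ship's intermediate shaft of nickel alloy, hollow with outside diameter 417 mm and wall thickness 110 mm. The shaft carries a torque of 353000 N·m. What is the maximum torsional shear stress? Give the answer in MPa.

J = π(d_o⁴ − d_i⁴)/32 = π(0.417⁴ − 0.197⁴)/32 = 2.821×10^-3 m⁴.
τ_max = T·r/J = 353000 × 0.208 / 2.821×10^-3 = 2.609×10^7 Pa.

26.1 MPa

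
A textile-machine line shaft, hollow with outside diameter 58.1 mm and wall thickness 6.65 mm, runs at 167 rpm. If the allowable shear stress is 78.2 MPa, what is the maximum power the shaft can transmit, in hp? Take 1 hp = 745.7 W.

45.7 hp

J = π(d_o⁴ − d_i⁴)/32 = π(0.0581⁴ − 0.0448⁴)/32 = 7.232×10^-7 m⁴.
T_max = τ_allow·J/r = 7.82×10^7 × 7.232×10^-7 / 0.0290 = 1947 N·m.
ω = 2π·167/60 = 17.49 rad/s, so P_max = T_max·ω = 3.405×10^4 W.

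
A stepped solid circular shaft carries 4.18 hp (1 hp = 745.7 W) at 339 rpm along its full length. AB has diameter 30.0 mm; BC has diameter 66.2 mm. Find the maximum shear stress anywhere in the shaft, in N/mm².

16.6 N/mm²

ω = 2π·339/60 = 35.50 rad/s, so T = P/ω = 4.18×745.7 / 35.50 = 87.80 N·m.
Under the same torque, τ_max = 16T/(πd³) is largest where d is smallest — segment AB (d = 30.0 mm).
τ_max = 16·87.80/(π·(0.0300)³) = 1.656×10^7 Pa.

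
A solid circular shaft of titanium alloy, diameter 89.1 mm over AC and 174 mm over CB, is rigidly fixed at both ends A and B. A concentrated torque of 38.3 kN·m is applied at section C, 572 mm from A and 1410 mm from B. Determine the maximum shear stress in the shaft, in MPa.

40.0 MPa

Compatibility: T_A·a/J_AC = T_B·b/J_CB with T_A + T_B = T₀.
J_AC = 6.19×10^-6 m⁴, J_CB = 9.00×10^-5 m⁴, so T_A = T₀·(J_AC/a)/((J_AC/a)+(J_CB/b)) = 5551 N·m, T_B = 32750 N·m.
τ in each portion: τ_AC = 4.00×10^7 Pa, τ_CB = 3.17×10^7 Pa; maximum is in AC.
τ_max = T_AC·r/J = 5551·0.0445/6.19×10^-6 = 3.996×10^7 Pa.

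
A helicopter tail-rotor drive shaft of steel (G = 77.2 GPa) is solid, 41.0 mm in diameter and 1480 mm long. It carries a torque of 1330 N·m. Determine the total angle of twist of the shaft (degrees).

J = πd⁴/32 = π(0.0410)⁴/32 = 2.774×10^-7 m⁴.
θ = T·L/(G·J) = 1330 × 1.48 / (77.2×10⁹ × 2.774×10^-7) = 0.09191 rad.

5.27°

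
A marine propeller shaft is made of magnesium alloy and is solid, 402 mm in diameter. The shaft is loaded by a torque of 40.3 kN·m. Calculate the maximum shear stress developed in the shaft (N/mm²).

3.16 N/mm²

J = πd⁴/32 = π(0.402)⁴/32 = 2.564×10^-3 m⁴.
τ_max = T·r/J = 40300 × 0.201 / 2.564×10^-3 = 3.159×10^6 Pa.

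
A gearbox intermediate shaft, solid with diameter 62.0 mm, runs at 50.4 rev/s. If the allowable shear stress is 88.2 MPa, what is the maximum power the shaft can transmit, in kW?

J = πd⁴/32 = π(0.0620)⁴/32 = 1.451×10^-6 m⁴.
T_max = τ_allow·J/r = 8.82×10^7 × 1.451×10^-6 / 0.0310 = 4127 N·m.
ω = 2π·50.4 = 316.7 rad/s, so P_max = T_max·ω = 1.307×10^6 W.

1310 kW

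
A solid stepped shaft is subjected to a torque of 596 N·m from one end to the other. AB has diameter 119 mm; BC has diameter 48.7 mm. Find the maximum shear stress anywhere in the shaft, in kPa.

Under the same torque, τ_max = 16T/(πd³) is largest where d is smallest — segment BC (d = 48.7 mm).
τ_max = 16·596.0/(π·(0.0487)³) = 2.628×10^7 Pa.

26300 kPa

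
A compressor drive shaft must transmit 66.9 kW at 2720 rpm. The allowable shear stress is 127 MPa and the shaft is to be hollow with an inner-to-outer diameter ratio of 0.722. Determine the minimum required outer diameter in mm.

23.5 mm

ω = 2π·2720/60 = 284.8 rad/s, so T = P/ω = 66.9×10³ / 284.8 = 234.9 N·m.
For a hollow shaft with d_i/d_o = 0.722: τ_max = 16T/(π d_o³ (1−k⁴)), so d_o = [16T/(π τ_allow (1−k⁴))]^(1/3) = [16·234.9/(π·1.27×10^8·0.7283)]^(1/3) = 0.02347 m.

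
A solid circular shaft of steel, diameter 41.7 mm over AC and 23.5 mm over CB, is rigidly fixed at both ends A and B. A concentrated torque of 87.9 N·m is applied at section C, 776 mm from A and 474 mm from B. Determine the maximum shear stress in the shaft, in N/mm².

Compatibility: T_A·a/J_AC = T_B·b/J_CB with T_A + T_B = T₀.
J_AC = 2.97×10^-7 m⁴, J_CB = 2.99×10^-8 m⁴, so T_A = T₀·(J_AC/a)/((J_AC/a)+(J_CB/b)) = 75.44 N·m, T_B = 12.46 N·m.
τ in each portion: τ_AC = 5.30×10^6 Pa, τ_CB = 4.89×10^6 Pa; maximum is in AC.
τ_max = T_AC·r/J = 75.44·0.0209/2.97×10^-7 = 5.299×10^6 Pa.

5.30 N/mm²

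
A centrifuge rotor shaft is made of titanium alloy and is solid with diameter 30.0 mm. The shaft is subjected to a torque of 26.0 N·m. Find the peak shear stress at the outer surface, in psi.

711 psi

J = πd⁴/32 = π(0.0300)⁴/32 = 7.952×10^-8 m⁴.
τ_max = T·r/J = 26.00 × 0.0150 / 7.952×10^-8 = 4.904×10^6 Pa.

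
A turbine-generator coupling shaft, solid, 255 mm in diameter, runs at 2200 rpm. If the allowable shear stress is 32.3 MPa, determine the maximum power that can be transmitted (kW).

24200 kW

J = πd⁴/32 = π(0.255)⁴/32 = 4.151×10^-4 m⁴.
T_max = τ_allow·J/r = 3.23×10^7 × 4.151×10^-4 / 0.128 = 105200 N·m.
ω = 2π·2200/60 = 230.4 rad/s, so P_max = T_max·ω = 2.423×10^7 W.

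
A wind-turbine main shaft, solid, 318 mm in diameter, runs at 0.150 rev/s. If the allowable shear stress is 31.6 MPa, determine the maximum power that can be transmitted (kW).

188 kW

J = πd⁴/32 = π(0.318)⁴/32 = 1.004×10^-3 m⁴.
T_max = τ_allow·J/r = 3.16×10^7 × 1.004×10^-3 / 0.159 = 199500 N·m.
ω = 2π·0.150 = 0.9425 rad/s, so P_max = T_max·ω = 1.880×10^5 W.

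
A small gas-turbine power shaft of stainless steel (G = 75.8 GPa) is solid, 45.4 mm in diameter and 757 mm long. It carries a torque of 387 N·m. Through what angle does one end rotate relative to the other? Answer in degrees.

J = πd⁴/32 = π(0.0454)⁴/32 = 4.171×10^-7 m⁴.
θ = T·L/(G·J) = 387.0 × 0.757 / (75.8×10⁹ × 4.171×10^-7) = 9.266×10^-3 rad.

0.531°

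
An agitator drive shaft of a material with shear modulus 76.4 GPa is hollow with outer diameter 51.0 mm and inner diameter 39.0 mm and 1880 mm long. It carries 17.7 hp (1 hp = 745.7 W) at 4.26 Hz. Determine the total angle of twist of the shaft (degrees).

ω = 2π·4.26 = 26.77 rad/s, so T = P/ω = 17.7×745.7 / 26.77 = 493.1 N·m.
J = π(d_o⁴ − d_i⁴)/32 = π(0.0510⁴ − 0.0390⁴)/32 = 4.371×10^-7 m⁴.
θ = T·L/(G·J) = 493.1 × 1.88 / (76.4×10⁹ × 4.371×10^-7) = 0.02776 rad.

1.59°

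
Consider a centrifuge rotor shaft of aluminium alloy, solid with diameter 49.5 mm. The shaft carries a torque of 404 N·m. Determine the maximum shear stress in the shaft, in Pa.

J = πd⁴/32 = π(0.0495)⁴/32 = 5.894×10^-7 m⁴.
τ_max = T·r/J = 404.0 × 0.0248 / 5.894×10^-7 = 1.696×10^7 Pa.

1.70e7 Pa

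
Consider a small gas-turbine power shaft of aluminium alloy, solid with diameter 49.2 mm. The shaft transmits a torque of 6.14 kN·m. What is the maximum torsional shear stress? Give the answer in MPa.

J = πd⁴/32 = π(0.0492)⁴/32 = 5.753×10^-7 m⁴.
τ_max = T·r/J = 6140 × 0.0246 / 5.753×10^-7 = 2.626×10^8 Pa.

263 MPa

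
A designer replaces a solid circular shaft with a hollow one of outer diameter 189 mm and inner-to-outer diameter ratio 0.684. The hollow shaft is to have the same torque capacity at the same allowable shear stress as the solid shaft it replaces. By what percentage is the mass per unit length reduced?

37.3 %

Equal τ_max and T ⇒ the solid shaft needs d_s³ = d_o³(1−k⁴), so d_s = 189·(1−0.684⁴)^(1/3) = 174.1 mm.
Area ratio A_h/A_s = d_o²(1−k²)/d_s² = (1−k²)/(1−k⁴)^(2/3) = 0.6274.
Mass saving = 1 − 0.6274 = 37.3 %.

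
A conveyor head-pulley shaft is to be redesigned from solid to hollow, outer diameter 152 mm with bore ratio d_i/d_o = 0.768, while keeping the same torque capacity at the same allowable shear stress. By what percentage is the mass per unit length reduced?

45.5 %

Equal τ_max and T ⇒ the solid shaft needs d_s³ = d_o³(1−k⁴), so d_s = 152·(1−0.768⁴)^(1/3) = 131.8 mm.
Area ratio A_h/A_s = d_o²(1−k²)/d_s² = (1−k²)/(1−k⁴)^(2/3) = 0.5455.
Mass saving = 1 − 0.5455 = 45.5 %.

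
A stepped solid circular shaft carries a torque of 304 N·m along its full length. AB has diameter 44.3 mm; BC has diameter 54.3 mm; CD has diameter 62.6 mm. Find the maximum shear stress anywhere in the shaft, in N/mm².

Under the same torque, τ_max = 16T/(πd³) is largest where d is smallest — segment AB (d = 44.3 mm).
τ_max = 16·304.0/(π·(0.0443)³) = 1.781×10^7 Pa.

17.8 N/mm²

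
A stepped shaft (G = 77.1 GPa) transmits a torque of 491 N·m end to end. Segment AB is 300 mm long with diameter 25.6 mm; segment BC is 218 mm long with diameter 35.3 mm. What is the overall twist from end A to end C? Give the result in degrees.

3.12°

J_AB = π(0.0256)⁴/32 = 4.22×10^-8 m⁴; J_BC = π(0.0353)⁴/32 = 1.52×10^-7 m⁴.
θ = (T/G)·Σ L_i/J_i = (491.0/77.1×10⁹)·(0.300/4.22×10^-8 + 0.218/1.52×10^-7) = 0.05442 rad.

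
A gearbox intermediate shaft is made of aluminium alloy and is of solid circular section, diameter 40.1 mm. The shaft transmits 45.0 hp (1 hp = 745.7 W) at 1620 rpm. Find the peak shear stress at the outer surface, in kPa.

ω = 2π·1620/60 = 169.6 rad/s, so T = P/ω = 45.0×745.7 / 169.6 = 197.8 N·m.
J = πd⁴/32 = π(0.0401)⁴/32 = 2.539×10^-7 m⁴.
τ_max = T·r/J = 197.8 × 0.0201 / 2.539×10^-7 = 1.562×10^7 Pa.

15600 kPa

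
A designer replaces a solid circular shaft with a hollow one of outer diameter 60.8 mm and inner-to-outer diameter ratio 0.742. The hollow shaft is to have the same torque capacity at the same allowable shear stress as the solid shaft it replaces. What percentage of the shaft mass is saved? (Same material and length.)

Equal τ_max and T ⇒ the solid shaft needs d_s³ = d_o³(1−k⁴), so d_s = 60.8·(1−0.742⁴)^(1/3) = 53.90 mm.
Area ratio A_h/A_s = d_o²(1−k²)/d_s² = (1−k²)/(1−k⁴)^(2/3) = 0.5718.
Mass saving = 1 − 0.5718 = 42.8 %.

42.8 %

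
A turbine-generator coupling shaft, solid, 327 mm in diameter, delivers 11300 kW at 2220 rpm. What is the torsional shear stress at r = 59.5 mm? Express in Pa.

2.58e6 Pa

ω = 2π·2220/60 = 232.5 rad/s, so T = P/ω = 11300×10³ / 232.5 = 48610 N·m.
J = πd⁴/32 = π(0.327)⁴/32 = 1.123×10^-3 m⁴.
Shear stress varies linearly with radius: τ = T·r/J = 48610 × 0.0595 / 1.123×10^-3 = 2.576×10^6 Pa.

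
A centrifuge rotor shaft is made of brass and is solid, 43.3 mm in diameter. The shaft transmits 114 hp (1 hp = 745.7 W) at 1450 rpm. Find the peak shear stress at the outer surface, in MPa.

35.1 MPa

ω = 2π·1450/60 = 151.8 rad/s, so T = P/ω = 114×745.7 / 151.8 = 559.9 N·m.
J = πd⁴/32 = π(0.0433)⁴/32 = 3.451×10^-7 m⁴.
τ_max = T·r/J = 559.9 × 0.0216 / 3.451×10^-7 = 3.512×10^7 Pa.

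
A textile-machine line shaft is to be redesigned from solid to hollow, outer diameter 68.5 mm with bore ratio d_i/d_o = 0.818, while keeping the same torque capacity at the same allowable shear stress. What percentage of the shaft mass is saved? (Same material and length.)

Equal τ_max and T ⇒ the solid shaft needs d_s³ = d_o³(1−k⁴), so d_s = 68.5·(1−0.818⁴)^(1/3) = 56.20 mm.
Area ratio A_h/A_s = d_o²(1−k²)/d_s² = (1−k²)/(1−k⁴)^(2/3) = 0.4915.
Mass saving = 1 − 0.4915 = 50.8 %.

50.8 %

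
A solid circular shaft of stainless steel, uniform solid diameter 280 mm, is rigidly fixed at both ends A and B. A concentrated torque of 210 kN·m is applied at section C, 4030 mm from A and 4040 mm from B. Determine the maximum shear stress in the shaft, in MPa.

With uniform GJ and both ends fixed, compatibility θ_AC = θ_CB gives T_A·a = T_B·b, together with T_A + T_B = T₀.
T_A = T₀·b/(a+b) = 210000·4040/8070 = 105100 N·m; T_B = 104900 N·m.
τ in each portion: τ_AC = 2.44×10^7 Pa, τ_CB = 2.43×10^7 Pa; maximum is in AC.
τ_max = T_AC·r/J = 105100·0.140/6.03×10^-4 = 2.439×10^7 Pa.

24.4 MPa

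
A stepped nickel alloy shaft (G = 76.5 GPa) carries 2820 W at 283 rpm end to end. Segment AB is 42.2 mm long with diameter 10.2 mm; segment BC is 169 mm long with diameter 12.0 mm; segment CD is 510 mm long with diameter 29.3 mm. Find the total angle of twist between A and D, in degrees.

9.25°

ω = 2π·283/60 = 29.64 rad/s, so T = P/ω = 2820 / 29.64 = 95.16 N·m.
J_AB = π(0.0102)⁴/32 = 1.06×10^-9 m⁴; J_BC = π(0.0120)⁴/32 = 2.04×10^-9 m⁴; J_CD = π(0.0293)⁴/32 = 7.24×10^-8 m⁴.
θ = (T/G)·Σ L_i/J_i = (95.16/76.5×10⁹)·(0.0422/1.06×10^-9 + 0.169/2.04×10^-9 + 0.510/7.24×10^-8) = 0.1614 rad.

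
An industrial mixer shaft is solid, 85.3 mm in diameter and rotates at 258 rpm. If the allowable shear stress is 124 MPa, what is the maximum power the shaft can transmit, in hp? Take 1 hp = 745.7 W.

J = πd⁴/32 = π(0.0853)⁴/32 = 5.198×10^-6 m⁴.
T_max = τ_allow·J/r = 1.24×10^8 × 5.198×10^-6 / 0.0427 = 15110 N·m.
ω = 2π·258/60 = 27.02 rad/s, so P_max = T_max·ω = 4.083×10^5 W.

547 hp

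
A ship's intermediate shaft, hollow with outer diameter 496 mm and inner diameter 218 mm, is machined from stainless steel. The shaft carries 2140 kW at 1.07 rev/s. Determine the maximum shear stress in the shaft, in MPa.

ω = 2π·1.07 = 6.723 rad/s, so T = P/ω = 2140×10³ / 6.723 = 318300 N·m.
J = π(d_o⁴ − d_i⁴)/32 = π(0.496⁴ − 0.218⁴)/32 = 5.720×10^-3 m⁴.
τ_max = T·r/J = 318300 × 0.248 / 5.720×10^-3 = 1.380×10^7 Pa.

13.8 MPa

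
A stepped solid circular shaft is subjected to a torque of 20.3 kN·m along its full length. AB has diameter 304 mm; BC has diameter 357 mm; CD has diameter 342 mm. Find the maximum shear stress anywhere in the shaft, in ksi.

Under the same torque, τ_max = 16T/(πd³) is largest where d is smallest — segment AB (d = 304 mm).
τ_max = 16·20300/(π·(0.304)³) = 3.680×10^6 Pa.

0.534 ksi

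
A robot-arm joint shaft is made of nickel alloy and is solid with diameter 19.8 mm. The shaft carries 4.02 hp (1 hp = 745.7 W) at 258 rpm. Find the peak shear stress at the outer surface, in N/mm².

ω = 2π·258/60 = 27.02 rad/s, so T = P/ω = 4.02×745.7 / 27.02 = 111.0 N·m.
J = πd⁴/32 = π(0.0198)⁴/32 = 1.509×10^-8 m⁴.
τ_max = T·r/J = 111.0 × 0.00990 / 1.509×10^-8 = 7.280×10^7 Pa.

72.8 N/mm²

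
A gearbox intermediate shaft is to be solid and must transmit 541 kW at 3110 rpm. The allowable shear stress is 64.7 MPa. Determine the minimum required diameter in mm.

50.8 mm

ω = 2π·3110/60 = 325.7 rad/s, so T = P/ω = 541×10³ / 325.7 = 1661 N·m.
For a solid shaft τ_max = 16T/(πd³), so d = (16T/(π τ_allow))^(1/3) = (16·1661/(π·6.47×10^7))^(1/3) = 0.05076 m.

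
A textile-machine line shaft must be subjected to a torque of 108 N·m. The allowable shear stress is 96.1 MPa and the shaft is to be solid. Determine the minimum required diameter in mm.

17.9 mm

For a solid shaft τ_max = 16T/(πd³), so d = (16T/(π τ_allow))^(1/3) = (16·108.0/(π·9.61×10^7))^(1/3) = 0.01789 m.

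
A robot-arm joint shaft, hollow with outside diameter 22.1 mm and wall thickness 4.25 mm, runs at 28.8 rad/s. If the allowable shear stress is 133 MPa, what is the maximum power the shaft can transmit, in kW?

6.95 kW

J = π(d_o⁴ − d_i⁴)/32 = π(0.0221⁴ − 0.0136⁴)/32 = 2.006×10^-8 m⁴.
T_max = τ_allow·J/r = 1.33×10^8 × 2.006×10^-8 / 0.0111 = 241.5 N·m.
ω = 28.8 rad/s, so P_max = T_max·ω = 6954 W.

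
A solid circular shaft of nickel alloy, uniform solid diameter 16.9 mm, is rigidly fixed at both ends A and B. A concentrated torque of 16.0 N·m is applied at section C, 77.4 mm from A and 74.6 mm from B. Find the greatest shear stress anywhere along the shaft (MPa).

With uniform GJ and both ends fixed, compatibility θ_AC = θ_CB gives T_A·a = T_B·b, together with T_A + T_B = T₀.
T_A = T₀·b/(a+b) = 16.00·74.6/152.0 = 7.853 N·m; T_B = 8.147 N·m.
τ in each portion: τ_AC = 8.29×10^6 Pa, τ_CB = 8.60×10^6 Pa; maximum is in CB.
τ_max = T_CB·r/J = 8.147·0.00845/8.01×10^-9 = 8.597×10^6 Pa.

8.60 MPa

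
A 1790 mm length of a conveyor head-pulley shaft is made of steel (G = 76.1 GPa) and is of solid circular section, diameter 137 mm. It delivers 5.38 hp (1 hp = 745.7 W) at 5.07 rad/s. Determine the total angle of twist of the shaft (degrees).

ω = 5.07 rad/s, so T = P/ω = 5.38×745.7 / 5.070 = 791.3 N·m.
J = πd⁴/32 = π(0.137)⁴/32 = 3.458×10^-5 m⁴.
θ = T·L/(G·J) = 791.3 × 1.79 / (76.1×10⁹ × 3.458×10^-5) = 5.382×10^-4 rad.

0.0308°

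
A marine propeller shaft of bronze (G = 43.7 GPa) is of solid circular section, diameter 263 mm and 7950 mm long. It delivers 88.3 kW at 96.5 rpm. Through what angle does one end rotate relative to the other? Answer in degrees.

ω = 2π·96.5/60 = 10.11 rad/s, so T = P/ω = 88.3×10³ / 10.11 = 8738 N·m.
J = πd⁴/32 = π(0.263)⁴/32 = 4.697×10^-4 m⁴.
θ = T·L/(G·J) = 8738 × 7.95 / (43.7×10⁹ × 4.697×10^-4) = 3.384×10^-3 rad.

0.194°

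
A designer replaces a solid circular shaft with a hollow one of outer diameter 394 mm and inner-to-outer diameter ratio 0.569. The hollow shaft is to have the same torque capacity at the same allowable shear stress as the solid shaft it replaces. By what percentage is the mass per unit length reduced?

Equal τ_max and T ⇒ the solid shaft needs d_s³ = d_o³(1−k⁴), so d_s = 394·(1−0.569⁴)^(1/3) = 379.7 mm.
Area ratio A_h/A_s = d_o²(1−k²)/d_s² = (1−k²)/(1−k⁴)^(2/3) = 0.7280.
Mass saving = 1 − 0.7280 = 27.2 %.

27.2 %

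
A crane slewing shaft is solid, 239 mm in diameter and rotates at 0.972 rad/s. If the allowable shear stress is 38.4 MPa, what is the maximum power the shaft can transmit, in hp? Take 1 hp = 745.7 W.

J = πd⁴/32 = π(0.239)⁴/32 = 3.203×10^-4 m⁴.
T_max = τ_allow·J/r = 3.84×10^7 × 3.203×10^-4 / 0.119 = 102900 N·m.
ω = 0.972 rad/s, so P_max = T_max·ω = 1.001×10^5 W.

134 hp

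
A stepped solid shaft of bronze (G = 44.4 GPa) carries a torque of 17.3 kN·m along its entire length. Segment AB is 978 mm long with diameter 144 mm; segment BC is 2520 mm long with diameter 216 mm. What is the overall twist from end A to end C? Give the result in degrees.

J_AB = π(0.144)⁴/32 = 4.22×10^-5 m⁴; J_BC = π(0.216)⁴/32 = 2.14×10^-4 m⁴.
θ = (T/G)·Σ L_i/J_i = (17300/44.4×10⁹)·(0.978/4.22×10^-5 + 2.52/2.14×10^-4) = 0.01362 rad.

0.780°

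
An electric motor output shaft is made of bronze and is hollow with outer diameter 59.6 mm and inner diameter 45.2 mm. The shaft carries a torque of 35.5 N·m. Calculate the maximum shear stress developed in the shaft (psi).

185 psi

J = π(d_o⁴ − d_i⁴)/32 = π(0.0596⁴ − 0.0452⁴)/32 = 8.290×10^-7 m⁴.
τ_max = T·r/J = 35.50 × 0.0298 / 8.290×10^-7 = 1.276×10^6 Pa.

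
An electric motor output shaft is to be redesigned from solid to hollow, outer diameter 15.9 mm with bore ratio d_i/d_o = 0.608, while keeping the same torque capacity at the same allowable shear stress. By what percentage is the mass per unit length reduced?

Equal τ_max and T ⇒ the solid shaft needs d_s³ = d_o³(1−k⁴), so d_s = 15.9·(1−0.608⁴)^(1/3) = 15.14 mm.
Area ratio A_h/A_s = d_o²(1−k²)/d_s² = (1−k²)/(1−k⁴)^(2/3) = 0.6952.
Mass saving = 1 − 0.6952 = 30.5 %.

30.5 %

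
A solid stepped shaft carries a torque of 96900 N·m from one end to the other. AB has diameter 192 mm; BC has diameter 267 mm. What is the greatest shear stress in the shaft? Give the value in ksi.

10.1 ksi

Under the same torque, τ_max = 16T/(πd³) is largest where d is smallest — segment AB (d = 192 mm).
τ_max = 16·96900/(π·(0.192)³) = 6.973×10^7 Pa.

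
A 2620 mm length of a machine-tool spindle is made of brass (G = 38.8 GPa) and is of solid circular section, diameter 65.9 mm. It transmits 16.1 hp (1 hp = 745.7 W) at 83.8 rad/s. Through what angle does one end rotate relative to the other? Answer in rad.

0.00522 rad

ω = 83.8 rad/s, so T = P/ω = 16.1×745.7 / 83.80 = 143.3 N·m.
J = πd⁴/32 = π(0.0659)⁴/32 = 1.852×10^-6 m⁴.
θ = T·L/(G·J) = 143.3 × 2.62 / (38.8×10⁹ × 1.852×10^-6) = 5.225×10^-3 rad.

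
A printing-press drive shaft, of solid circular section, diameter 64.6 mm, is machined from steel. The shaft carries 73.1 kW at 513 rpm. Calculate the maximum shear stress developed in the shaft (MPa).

ω = 2π·513/60 = 53.72 rad/s, so T = P/ω = 73.1×10³ / 53.72 = 1361 N·m.
J = πd⁴/32 = π(0.0646)⁴/32 = 1.710×10^-6 m⁴.
τ_max = T·r/J = 1361 × 0.0323 / 1.710×10^-6 = 2.571×10^7 Pa.

25.7 MPa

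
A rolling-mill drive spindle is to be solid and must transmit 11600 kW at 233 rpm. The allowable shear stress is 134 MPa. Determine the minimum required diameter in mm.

262 mm

ω = 2π·233/60 = 24.40 rad/s, so T = P/ω = 11600×10³ / 24.40 = 475400 N·m.
For a solid shaft τ_max = 16T/(πd³), so d = (16T/(π τ_allow))^(1/3) = (16·475400/(π·1.34×10^8))^(1/3) = 0.2624 m.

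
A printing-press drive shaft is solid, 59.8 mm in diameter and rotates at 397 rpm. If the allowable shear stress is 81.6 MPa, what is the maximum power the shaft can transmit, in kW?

142 kW

J = πd⁴/32 = π(0.0598)⁴/32 = 1.255×10^-6 m⁴.
T_max = τ_allow·J/r = 8.16×10^7 × 1.255×10^-6 / 0.0299 = 3426 N·m.
ω = 2π·397/60 = 41.57 rad/s, so P_max = T_max·ω = 1.424×10^5 W.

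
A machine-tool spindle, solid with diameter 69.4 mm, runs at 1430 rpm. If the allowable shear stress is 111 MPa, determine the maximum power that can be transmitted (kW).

J = πd⁴/32 = π(0.0694)⁴/32 = 2.277×10^-6 m⁴.
T_max = τ_allow·J/r = 1.11×10^8 × 2.277×10^-6 / 0.0347 = 7285 N·m.
ω = 2π·1430/60 = 149.7 rad/s, so P_max = T_max·ω = 1.091×10^6 W.

1090 kW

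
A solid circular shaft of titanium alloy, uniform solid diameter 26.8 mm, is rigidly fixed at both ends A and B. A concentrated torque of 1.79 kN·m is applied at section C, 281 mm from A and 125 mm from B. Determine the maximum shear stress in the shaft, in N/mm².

With uniform GJ and both ends fixed, compatibility θ_AC = θ_CB gives T_A·a = T_B·b, together with T_A + T_B = T₀.
T_A = T₀·b/(a+b) = 1790·125/406.0 = 551.1 N·m; T_B = 1239 N·m.
τ in each portion: τ_AC = 1.46×10^8 Pa, τ_CB = 3.28×10^8 Pa; maximum is in CB.
τ_max = T_CB·r/J = 1239·0.0134/5.06×10^-8 = 3.278×10^8 Pa.

328 N/mm²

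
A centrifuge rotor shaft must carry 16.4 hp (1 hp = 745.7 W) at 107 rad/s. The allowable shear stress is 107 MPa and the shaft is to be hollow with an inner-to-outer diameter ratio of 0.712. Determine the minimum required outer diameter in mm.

19.4 mm

ω = 107 rad/s, so T = P/ω = 16.4×745.7 / 107.0 = 114.3 N·m.
For a hollow shaft with d_i/d_o = 0.712: τ_max = 16T/(π d_o³ (1−k⁴)), so d_o = [16T/(π τ_allow (1−k⁴))]^(1/3) = [16·114.3/(π·1.07×10^8·0.7430)]^(1/3) = 0.01942 m.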